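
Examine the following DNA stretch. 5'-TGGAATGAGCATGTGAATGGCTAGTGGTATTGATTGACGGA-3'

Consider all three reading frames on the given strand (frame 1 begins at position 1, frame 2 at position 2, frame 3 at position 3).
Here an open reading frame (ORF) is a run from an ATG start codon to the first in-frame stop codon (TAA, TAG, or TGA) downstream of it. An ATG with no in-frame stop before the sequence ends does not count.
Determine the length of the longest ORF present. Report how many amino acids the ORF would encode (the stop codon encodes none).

Frame 1: TGG AAT GAG CAT GTG AAT GGC TAG TGG TAT TGA TTG ACG — no ATG→stop ORF.
Frame 2: GGA ATG AGC ATG TGA ATG GCT AGT GGT ATT GAT TGA CGG — ATG at 5, stop TGA at 14 → 12 nt; ATG at 11, stop TGA at 14 → 6 nt; ATG at 17, stop TGA at 35 → 21 nt.
Frame 3: GAA TGA GCA TGT GAA TGG CTA GTG GTA TTG ATT GAC GGA — no ATG→stop ORF.
Longest: frame 2, positions 17–37, 21 nt = 7 codons = 6 aa. → 6 amino acids.

6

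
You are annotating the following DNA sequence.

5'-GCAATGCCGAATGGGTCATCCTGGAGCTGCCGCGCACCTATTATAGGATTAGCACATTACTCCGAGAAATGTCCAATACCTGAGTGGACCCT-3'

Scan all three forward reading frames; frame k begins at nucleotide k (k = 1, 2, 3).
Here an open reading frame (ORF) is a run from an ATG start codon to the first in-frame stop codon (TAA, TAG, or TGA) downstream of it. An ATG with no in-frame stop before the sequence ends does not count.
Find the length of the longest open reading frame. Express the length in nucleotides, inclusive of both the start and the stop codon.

Frame 1: GCA ATG CCG AAT GGG TCA TCC TGG AGC TGC CGC GCA CCT ATT ATA GGA TTA GCA CAT TAC TCC GAG AAA TGT CCA ATA CCT GAG TGG ACC — no ATG→stop ORF.
Frame 2: CAA TGC CGA ATG GGT CAT CCT GGA GCT GCC GCG CAC CTA TTA TAG GAT TAG CAC ATT ACT CCG AGA AAT GTC CAA TAC CTG AGT GGA CCC — ATG at 11, stop TAG at 44 → 36 nt.
Frame 3: AAT GCC GAA TGG GTC ATC CTG GAG CTG CCG CGC ACC TAT TAT AGG ATT AGC ACA TTA CTC CGA GAA ATG TCC AAT ACC TGA GTG GAC CCT — ATG at 69, stop TGA at 81 → 15 nt.
Longest: frame 2, positions 11–46, 36 nt = 12 codons = 11 aa. → 36 nucleotides.

36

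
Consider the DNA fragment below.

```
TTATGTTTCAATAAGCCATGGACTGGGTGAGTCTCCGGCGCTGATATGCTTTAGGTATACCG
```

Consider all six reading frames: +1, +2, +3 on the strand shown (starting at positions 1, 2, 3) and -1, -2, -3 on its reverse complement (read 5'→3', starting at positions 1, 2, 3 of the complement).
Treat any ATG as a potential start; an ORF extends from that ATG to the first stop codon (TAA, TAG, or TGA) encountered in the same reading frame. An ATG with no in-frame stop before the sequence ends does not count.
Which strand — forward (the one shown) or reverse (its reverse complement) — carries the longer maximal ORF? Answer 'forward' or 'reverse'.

forward

Reverse complement (5'→3'): CGGTATACCTAAAGCATATCAGCGCCGGAGACTCACCCAGTCCATGGCTTATTGAAACATAA
Frame +1: TTA TGT TTC AAT AAG CCA TGG ACT GGG TGA GTC TCC GGC GCT GAT ATG CTT TAG GTA TAC — ATG at 46, stop TAG at 52 → 9 nt.
Frame +2: TAT GTT TCA ATA AGC CAT GGA CTG GGT GAG TCT CCG GCG CTG ATA TGC TTT AGG TAT ACC — no ATG→stop ORF.
Frame +3: ATG TTT CAA TAA GCC ATG GAC TGG GTG AGT CTC CGG CGC TGA TAT GCT TTA GGT ATA CCG — ATG at 3, stop TAA at 12 → 12 nt; ATG at 18, stop TGA at 42 → 27 nt.
Frame -1: CGG TAT ACC TAA AGC ATA TCA GCG CCG GAG ACT CAC CCA GTC CAT GGC TTA TTG AAA CAT — no ATG→stop ORF.
Frame -2: GGT ATA CCT AAA GCA TAT CAG CGC CGG AGA CTC ACC CAG TCC ATG GCT TAT TGA AAC ATA — ATG at 44, stop TGA at 53 → 12 nt.
Frame -3: GTA TAC CTA AAG CAT ATC AGC GCC GGA GAC TCA CCC AGT CCA TGG CTT ATT GAA ACA TAA — no ATG→stop ORF.
Forward-strand max 27 nt; reverse-strand max 12 nt. The forward strand has the longer ORF.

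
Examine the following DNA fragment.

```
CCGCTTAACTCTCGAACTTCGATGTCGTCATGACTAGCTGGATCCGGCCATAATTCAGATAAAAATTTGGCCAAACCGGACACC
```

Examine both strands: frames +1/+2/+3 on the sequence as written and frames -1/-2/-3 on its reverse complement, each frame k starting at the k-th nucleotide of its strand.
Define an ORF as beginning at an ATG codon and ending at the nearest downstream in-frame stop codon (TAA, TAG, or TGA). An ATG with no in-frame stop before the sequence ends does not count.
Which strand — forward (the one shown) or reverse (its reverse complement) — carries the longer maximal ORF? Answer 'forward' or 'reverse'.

Reverse complement (5'→3'): GGTGTCCGGTTTGGCCAAATTTTTATCTGAATTATGGCCGGATCCAGCTAGTCATGACGACATCGAAGTTCGAGAGTTAAGCGG
Frame +1: CCG CTT AAC TCT CGA ACT TCG ATG TCG TCA TGA CTA GCT GGA TCC GGC CAT AAT TCA GAT AAA AAT TTG GCC AAA CCG GAC ACC — ATG at 22, stop TGA at 31 → 12 nt.
Frame +2: CGC TTA ACT CTC GAA CTT CGA TGT CGT CAT GAC TAG CTG GAT CCG GCC ATA ATT CAG ATA AAA ATT TGG CCA AAC CGG ACA — no ATG→stop ORF.
Frame +3: GCT TAA CTC TCG AAC TTC GAT GTC GTC ATG ACT AGC TGG ATC CGG CCA TAA TTC AGA TAA AAA TTT GGC CAA ACC GGA CAC — ATG at 30, stop TAA at 51 → 24 nt.
Frame -1: GGT GTC CGG TTT GGC CAA ATT TTT ATC TGA ATT ATG GCC GGA TCC AGC TAG TCA TGA CGA CAT CGA AGT TCG AGA GTT AAG CGG — ATG at 34, stop TAG at 49 → 18 nt.
Frame -2: GTG TCC GGT TTG GCC AAA TTT TTA TCT GAA TTA TGG CCG GAT CCA GCT AGT CAT GAC GAC ATC GAA GTT CGA GAG TTA AGC — no ATG→stop ORF.
Frame -3: TGT CCG GTT TGG CCA AAT TTT TAT CTG AAT TAT GGC CGG ATC CAG CTA GTC ATG ACG ACA TCG AAG TTC GAG AGT TAA GCG — ATG at 54, stop TAA at 78 → 27 nt.
Forward-strand max 24 nt; reverse-strand max 27 nt. The reverse strand has the longer ORF.

reverse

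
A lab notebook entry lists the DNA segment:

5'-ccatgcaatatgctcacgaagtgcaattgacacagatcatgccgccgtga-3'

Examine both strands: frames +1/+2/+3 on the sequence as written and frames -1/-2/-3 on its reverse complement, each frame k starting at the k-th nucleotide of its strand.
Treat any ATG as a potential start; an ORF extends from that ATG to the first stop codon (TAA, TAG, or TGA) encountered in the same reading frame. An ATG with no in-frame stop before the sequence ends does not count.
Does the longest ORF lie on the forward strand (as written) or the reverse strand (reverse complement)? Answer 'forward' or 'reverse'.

Reverse complement (5'→3'): TCACGGCGGCATGATCTGTGTCAATTGCACTTCGTGAGCATATTGCATGG
Frame +1: CCA TGC AAT ATG CTC ACG AAG TGC AAT TGA CAC AGA TCA TGC CGC CGT — ATG at 10, stop TGA at 28 → 21 nt.
Frame +2: CAT GCA ATA TGC TCA CGA AGT GCA ATT GAC ACA GAT CAT GCC GCC GTG — no ATG→stop ORF.
Frame +3: ATG CAA TAT GCT CAC GAA GTG CAA TTG ACA CAG ATC ATG CCG CCG TGA — ATG at 3, stop TGA at 48 → 48 nt; ATG at 39, stop TGA at 48 → 12 nt.
Frame -1: TCA CGG CGG CAT GAT CTG TGT CAA TTG CAC TTC GTG AGC ATA TTG CAT — no ATG→stop ORF.
Frame -2: CAC GGC GGC ATG ATC TGT GTC AAT TGC ACT TCG TGA GCA TAT TGC ATG — ATG at 11, stop TGA at 35 → 27 nt.
Frame -3: ACG GCG GCA TGA TCT GTG TCA ATT GCA CTT CGT GAG CAT ATT GCA TGG — no ATG→stop ORF.
Forward-strand max 48 nt; reverse-strand max 27 nt. The forward strand has the longer ORF.

forward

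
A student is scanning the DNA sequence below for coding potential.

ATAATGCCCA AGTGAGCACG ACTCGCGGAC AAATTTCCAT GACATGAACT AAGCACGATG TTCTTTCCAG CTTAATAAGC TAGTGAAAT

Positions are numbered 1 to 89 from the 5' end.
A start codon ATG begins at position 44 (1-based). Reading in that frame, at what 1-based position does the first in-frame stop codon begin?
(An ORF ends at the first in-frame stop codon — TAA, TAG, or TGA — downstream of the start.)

50

Codons from position 44: ATG (44–46), AAC (47–49), TAA (50–52).
TAA is a stop codon; it begins at position 50.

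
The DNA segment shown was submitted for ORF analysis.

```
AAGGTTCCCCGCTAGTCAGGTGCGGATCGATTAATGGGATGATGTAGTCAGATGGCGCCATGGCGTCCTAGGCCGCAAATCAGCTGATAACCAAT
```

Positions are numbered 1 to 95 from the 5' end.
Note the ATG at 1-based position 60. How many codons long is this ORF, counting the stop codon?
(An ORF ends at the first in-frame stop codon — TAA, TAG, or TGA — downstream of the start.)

4

Codons from position 60: ATG (60–62), GCG (63–65), TCC (66–68), TAG (69–71).
TAG is the first in-frame stop; that's 4 codons including the stop.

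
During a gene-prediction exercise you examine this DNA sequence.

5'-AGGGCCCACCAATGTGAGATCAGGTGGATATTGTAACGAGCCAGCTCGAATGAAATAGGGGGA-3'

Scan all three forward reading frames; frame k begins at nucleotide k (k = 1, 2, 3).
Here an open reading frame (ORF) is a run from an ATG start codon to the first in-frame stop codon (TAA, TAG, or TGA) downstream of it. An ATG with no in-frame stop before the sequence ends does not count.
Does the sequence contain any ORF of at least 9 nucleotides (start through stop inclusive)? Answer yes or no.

yes

Frame 1: AGG GCC CAC CAA TGT GAG ATC AGG TGG ATA TTG TAA CGA GCC AGC TCG AAT GAA ATA GGG GGA — no ATG→stop ORF.
Frame 2: GGG CCC ACC AAT GTG AGA TCA GGT GGA TAT TGT AAC GAG CCA GCT CGA ATG AAA TAG GGG — ATG at 50, stop TAG at 56 → 9 nt.
Frame 3: GGC CCA CCA ATG TGA GAT CAG GTG GAT ATT GTA ACG AGC CAG CTC GAA TGA AAT AGG GGG — ATG at 12, stop TGA at 15 → 6 nt.
Frame 2 has an ORF of 9 nucleotides (positions 50–58) ≥ 9, so yes.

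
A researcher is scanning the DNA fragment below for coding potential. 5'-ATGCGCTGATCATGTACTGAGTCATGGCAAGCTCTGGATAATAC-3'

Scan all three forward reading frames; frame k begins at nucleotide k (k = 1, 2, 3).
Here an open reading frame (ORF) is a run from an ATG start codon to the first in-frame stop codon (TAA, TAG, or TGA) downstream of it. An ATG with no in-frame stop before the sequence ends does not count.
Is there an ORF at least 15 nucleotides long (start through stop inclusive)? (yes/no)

yes

Frame 1: ATG CGC TGA TCA TGT ACT GAG TCA TGG CAA GCT CTG GAT AAT — ATG at 1, stop TGA at 7 → 9 nt.
Frame 2: TGC GCT GAT CAT GTA CTG AGT CAT GGC AAG CTC TGG ATA ATA — no ATG→stop ORF.
Frame 3: GCG CTG ATC ATG TAC TGA GTC ATG GCA AGC TCT GGA TAA TAC — ATG at 12, stop TGA at 18 → 9 nt; ATG at 24, stop TAA at 39 → 18 nt.
Frame 3 has an ORF of 18 nucleotides (positions 24–41) ≥ 15, so yes.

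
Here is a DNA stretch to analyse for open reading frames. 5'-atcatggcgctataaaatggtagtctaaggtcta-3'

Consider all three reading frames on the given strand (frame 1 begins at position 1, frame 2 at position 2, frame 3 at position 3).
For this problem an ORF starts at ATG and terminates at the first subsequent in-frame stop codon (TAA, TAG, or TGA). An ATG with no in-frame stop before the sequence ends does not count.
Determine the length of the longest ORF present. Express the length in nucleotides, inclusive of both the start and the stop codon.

Frame 1: ATC ATG GCG CTA TAA AAT GGT AGT CTA AGG TCT — ATG at 4, stop TAA at 13 → 12 nt.
Frame 2: TCA TGG CGC TAT AAA ATG GTA GTC TAA GGT CTA — ATG at 17, stop TAA at 26 → 12 nt.
Frame 3: CAT GGC GCT ATA AAA TGG TAG TCT AAG GTC — no ATG→stop ORF.
Longest: frame 1, positions 4–15, 12 nt = 4 codons = 3 aa. → 12 nucleotides.

12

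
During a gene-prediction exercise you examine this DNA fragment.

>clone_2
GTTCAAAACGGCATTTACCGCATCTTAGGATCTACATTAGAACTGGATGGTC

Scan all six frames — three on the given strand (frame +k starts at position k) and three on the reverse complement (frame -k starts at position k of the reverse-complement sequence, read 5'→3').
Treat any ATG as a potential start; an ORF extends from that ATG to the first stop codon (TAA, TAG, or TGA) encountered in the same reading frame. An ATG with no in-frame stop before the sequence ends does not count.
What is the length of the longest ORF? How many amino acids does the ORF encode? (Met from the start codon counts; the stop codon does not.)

3

Reverse complement (5'→3'): GACCATCCAGTTCTAATGTAGATCCTAAGATGCGGTAAATGCCGTTTTGAAC
Frame +1: GTT CAA AAC GGC ATT TAC CGC ATC TTA GGA TCT ACA TTA GAA CTG GAT GGT — no ATG→stop ORF.
Frame +2: TTC AAA ACG GCA TTT ACC GCA TCT TAG GAT CTA CAT TAG AAC TGG ATG GTC — no ATG→stop ORF.
Frame +3: TCA AAA CGG CAT TTA CCG CAT CTT AGG ATC TAC ATT AGA ACT GGA TGG — no ATG→stop ORF.
Frame -1: GAC CAT CCA GTT CTA ATG TAG ATC CTA AGA TGC GGT AAA TGC CGT TTT GAA — ATG at 16, stop TAG at 19 → 6 nt.
Frame -2: ACC ATC CAG TTC TAA TGT AGA TCC TAA GAT GCG GTA AAT GCC GTT TTG AAC — no ATG→stop ORF.
Frame -3: CCA TCC AGT TCT AAT GTA GAT CCT AAG ATG CGG TAA ATG CCG TTT TGA — ATG at 30, stop TAA at 36 → 9 nt; ATG at 39, stop TGA at 48 → 12 nt.
Longest: frame -3, positions 39–50, 12 nt = 4 codons = 3 aa. → 3 amino acids.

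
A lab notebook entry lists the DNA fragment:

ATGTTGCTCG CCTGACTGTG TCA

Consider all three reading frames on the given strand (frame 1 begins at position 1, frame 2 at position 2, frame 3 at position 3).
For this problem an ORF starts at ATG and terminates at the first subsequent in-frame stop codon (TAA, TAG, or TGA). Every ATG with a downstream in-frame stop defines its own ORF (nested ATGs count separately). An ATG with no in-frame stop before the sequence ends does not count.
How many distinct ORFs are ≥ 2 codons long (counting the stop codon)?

1

Frame 1: ATG TTG CTC GCC TGA CTG TGT — ATG at 1, stop TGA at 13 → 15 nt.
Frame 2: TGT TGC TCG CCT GAC TGT GTC — no ATG→stop ORF.
Frame 3: GTT GCT CGC CTG ACT GTG TCA — no ATG→stop ORF.
ORFs ≥ 2 codons: frame 1 1–15 (5 codons). Count = 1.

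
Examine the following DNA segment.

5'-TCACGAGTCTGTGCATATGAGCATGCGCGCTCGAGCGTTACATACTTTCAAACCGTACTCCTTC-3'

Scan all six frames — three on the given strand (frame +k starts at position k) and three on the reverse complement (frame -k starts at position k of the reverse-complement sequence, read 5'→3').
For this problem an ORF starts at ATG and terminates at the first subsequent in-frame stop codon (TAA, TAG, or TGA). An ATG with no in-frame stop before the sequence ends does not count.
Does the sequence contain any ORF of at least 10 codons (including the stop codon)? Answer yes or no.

Reverse complement (5'→3'): GAAGGAGTACGGTTTGAAAGTATGTAACGCTCGAGCGCGCATGCTCATATGCACAGACTCGTGA
Frame +1: TCA CGA GTC TGT GCA TAT GAG CAT GCG CGC TCG AGC GTT ACA TAC TTT CAA ACC GTA CTC CTT — no ATG→stop ORF.
Frame +2: CAC GAG TCT GTG CAT ATG AGC ATG CGC GCT CGA GCG TTA CAT ACT TTC AAA CCG TAC TCC TTC — no ATG→stop ORF.
Frame +3: ACG AGT CTG TGC ATA TGA GCA TGC GCG CTC GAG CGT TAC ATA CTT TCA AAC CGT ACT CCT — no ATG→stop ORF.
Frame -1: GAA GGA GTA CGG TTT GAA AGT ATG TAA CGC TCG AGC GCG CAT GCT CAT ATG CAC AGA CTC GTG — ATG at 22, stop TAA at 25 → 6 nt.
Frame -2: AAG GAG TAC GGT TTG AAA GTA TGT AAC GCT CGA GCG CGC ATG CTC ATA TGC ACA GAC TCG TGA — ATG at 41, stop TGA at 62 → 24 nt.
Frame -3: AGG AGT ACG GTT TGA AAG TAT GTA ACG CTC GAG CGC GCA TGC TCA TAT GCA CAG ACT CGT — no ATG→stop ORF.
Largest ORF found is 8 codons < 10, so no.

no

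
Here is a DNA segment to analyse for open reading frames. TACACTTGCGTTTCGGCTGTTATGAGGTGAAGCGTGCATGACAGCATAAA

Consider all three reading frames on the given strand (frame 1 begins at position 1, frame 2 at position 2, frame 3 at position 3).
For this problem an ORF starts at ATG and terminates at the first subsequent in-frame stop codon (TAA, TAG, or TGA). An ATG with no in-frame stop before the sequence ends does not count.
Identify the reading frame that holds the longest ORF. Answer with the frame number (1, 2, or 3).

Frame 1: TAC ACT TGC GTT TCG GCT GTT ATG AGG TGA AGC GTG CAT GAC AGC ATA — ATG at 22, stop TGA at 28 → 9 nt.
Frame 2: ACA CTT GCG TTT CGG CTG TTA TGA GGT GAA GCG TGC ATG ACA GCA TAA — ATG at 38, stop TAA at 47 → 12 nt.
Frame 3: CAC TTG CGT TTC GGC TGT TAT GAG GTG AAG CGT GCA TGA CAG CAT AAA — no ATG→stop ORF.
Longest ORF is 12 nt in frame 2 (positions 38–49).

2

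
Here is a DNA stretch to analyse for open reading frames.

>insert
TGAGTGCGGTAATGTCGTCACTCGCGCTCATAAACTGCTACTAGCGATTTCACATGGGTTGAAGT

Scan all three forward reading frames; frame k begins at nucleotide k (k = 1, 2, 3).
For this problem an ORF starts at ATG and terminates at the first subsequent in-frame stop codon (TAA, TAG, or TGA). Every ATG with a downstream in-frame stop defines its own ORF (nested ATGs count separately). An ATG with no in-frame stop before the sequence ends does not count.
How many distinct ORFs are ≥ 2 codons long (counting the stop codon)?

Frame 1: TGA GTG CGG TAA TGT CGT CAC TCG CGC TCA TAA ACT GCT ACT AGC GAT TTC ACA TGG GTT GAA — no ATG→stop ORF.
Frame 2: GAG TGC GGT AAT GTC GTC ACT CGC GCT CAT AAA CTG CTA CTA GCG ATT TCA CAT GGG TTG AAG — no ATG→stop ORF.
Frame 3: AGT GCG GTA ATG TCG TCA CTC GCG CTC ATA AAC TGC TAC TAG CGA TTT CAC ATG GGT TGA AGT — ATG at 12, stop TAG at 42 → 33 nt; ATG at 54, stop TGA at 60 → 9 nt.
ORFs ≥ 2 codons: frame 3 12–44 (11 codons), frame 3 54–62 (3 codons). Count = 2.

2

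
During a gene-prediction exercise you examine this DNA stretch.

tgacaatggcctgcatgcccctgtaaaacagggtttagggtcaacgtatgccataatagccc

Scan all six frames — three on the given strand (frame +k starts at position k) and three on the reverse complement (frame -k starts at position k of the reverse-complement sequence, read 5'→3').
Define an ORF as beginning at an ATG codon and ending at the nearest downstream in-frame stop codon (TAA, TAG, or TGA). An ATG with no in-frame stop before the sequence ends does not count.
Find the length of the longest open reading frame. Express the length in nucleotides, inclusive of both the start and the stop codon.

21

Reverse complement (5'→3'): GGGCTATTATGGCATACGTTGACCCTAAACCCTGTTTTACAGGGGCATGCAGGCCATTGTCA
Frame +1: TGA CAA TGG CCT GCA TGC CCC TGT AAA ACA GGG TTT AGG GTC AAC GTA TGC CAT AAT AGC — no ATG→stop ORF.
Frame +2: GAC AAT GGC CTG CAT GCC CCT GTA AAA CAG GGT TTA GGG TCA ACG TAT GCC ATA ATA GCC — no ATG→stop ORF.
Frame +3: ACA ATG GCC TGC ATG CCC CTG TAA AAC AGG GTT TAG GGT CAA CGT ATG CCA TAA TAG CCC — ATG at 6, stop TAA at 24 → 21 nt; ATG at 15, stop TAA at 24 → 12 nt; ATG at 48, stop TAA at 54 → 9 nt.
Frame -1: GGG CTA TTA TGG CAT ACG TTG ACC CTA AAC CCT GTT TTA CAG GGG CAT GCA GGC CAT TGT — no ATG→stop ORF.
Frame -2: GGC TAT TAT GGC ATA CGT TGA CCC TAA ACC CTG TTT TAC AGG GGC ATG CAG GCC ATT GTC — no ATG→stop ORF.
Frame -3: GCT ATT ATG GCA TAC GTT GAC CCT AAA CCC TGT TTT ACA GGG GCA TGC AGG CCA TTG TCA — no ATG→stop ORF.
Longest: frame +3, positions 6–26, 21 nt = 7 codons = 6 aa. → 21 nucleotides.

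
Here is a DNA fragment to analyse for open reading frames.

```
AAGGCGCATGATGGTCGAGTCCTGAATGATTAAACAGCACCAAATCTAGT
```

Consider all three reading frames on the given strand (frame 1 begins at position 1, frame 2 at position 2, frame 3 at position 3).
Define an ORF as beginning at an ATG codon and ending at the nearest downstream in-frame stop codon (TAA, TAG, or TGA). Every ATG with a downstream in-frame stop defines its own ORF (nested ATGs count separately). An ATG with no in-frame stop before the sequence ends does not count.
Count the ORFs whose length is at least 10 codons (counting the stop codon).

0

Frame 1: AAG GCG CAT GAT GGT CGA GTC CTG AAT GAT TAA ACA GCA CCA AAT CTA — no ATG→stop ORF.
Frame 2: AGG CGC ATG ATG GTC GAG TCC TGA ATG ATT AAA CAG CAC CAA ATC TAG — ATG at 8, stop TGA at 23 → 18 nt; ATG at 11, stop TGA at 23 → 15 nt; ATG at 26, stop TAG at 47 → 24 nt.
Frame 3: GGC GCA TGA TGG TCG AGT CCT GAA TGA TTA AAC AGC ACC AAA TCT AGT — no ATG→stop ORF.
No ORF reaches 10 codons. Count = 0.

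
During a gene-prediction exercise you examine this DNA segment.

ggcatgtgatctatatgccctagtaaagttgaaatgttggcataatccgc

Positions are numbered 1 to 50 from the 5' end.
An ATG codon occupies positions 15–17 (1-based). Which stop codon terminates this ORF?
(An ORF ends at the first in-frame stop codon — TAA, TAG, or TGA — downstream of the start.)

Codons from position 15: ATG (15–17), CCC (18–20), TAG (21–23).
The first in-frame stop codon is TAG.

TAG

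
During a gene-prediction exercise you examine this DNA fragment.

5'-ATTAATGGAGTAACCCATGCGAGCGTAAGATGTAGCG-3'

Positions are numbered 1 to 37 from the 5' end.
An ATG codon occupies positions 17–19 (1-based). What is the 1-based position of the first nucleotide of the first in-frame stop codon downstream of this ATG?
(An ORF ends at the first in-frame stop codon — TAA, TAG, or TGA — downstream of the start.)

Codons from position 17: ATG (17–19), CGA (20–22), GCG (23–25), TAA (26–28).
TAA is a stop codon; it begins at position 26.

26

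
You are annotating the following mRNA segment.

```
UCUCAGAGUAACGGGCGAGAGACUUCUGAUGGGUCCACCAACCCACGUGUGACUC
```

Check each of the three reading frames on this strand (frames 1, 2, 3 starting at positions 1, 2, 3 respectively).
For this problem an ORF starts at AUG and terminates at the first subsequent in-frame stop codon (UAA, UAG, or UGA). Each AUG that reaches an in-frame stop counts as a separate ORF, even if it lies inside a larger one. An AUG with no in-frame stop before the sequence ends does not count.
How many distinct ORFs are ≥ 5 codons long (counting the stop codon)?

Frame 1: UCU CAG AGU AAC GGG CGA GAG ACU UCU GAU GGG UCC ACC AAC CCA CGU GUG ACU — no AUG→stop ORF.
Frame 2: CUC AGA GUA ACG GGC GAG AGA CUU CUG AUG GGU CCA CCA ACC CAC GUG UGA CUC — AUG at 29, stop UGA at 50 → 24 nt.
Frame 3: UCA GAG UAA CGG GCG AGA GAC UUC UGA UGG GUC CAC CAA CCC ACG UGU GAC — no AUG→stop ORF.
ORFs ≥ 5 codons: frame 2 29–52 (8 codons). Count = 1.

1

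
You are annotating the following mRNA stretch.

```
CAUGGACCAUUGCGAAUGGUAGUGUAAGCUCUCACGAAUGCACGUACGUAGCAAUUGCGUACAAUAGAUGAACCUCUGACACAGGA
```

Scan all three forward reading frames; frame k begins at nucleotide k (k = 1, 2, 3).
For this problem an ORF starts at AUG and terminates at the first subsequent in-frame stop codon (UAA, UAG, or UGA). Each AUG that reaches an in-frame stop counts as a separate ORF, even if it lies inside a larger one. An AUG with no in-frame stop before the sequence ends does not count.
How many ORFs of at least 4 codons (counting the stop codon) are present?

4

Frame 1: CAU GGA CCA UUG CGA AUG GUA GUG UAA GCU CUC ACG AAU GCA CGU ACG UAG CAA UUG CGU ACA AUA GAU GAA CCU CUG ACA CAG — AUG at 16, stop UAA at 25 → 12 nt.
Frame 2: AUG GAC CAU UGC GAA UGG UAG UGU AAG CUC UCA CGA AUG CAC GUA CGU AGC AAU UGC GUA CAA UAG AUG AAC CUC UGA CAC AGG — AUG at 2, stop UAG at 20 → 21 nt; AUG at 38, stop UAG at 65 → 30 nt; AUG at 68, stop UGA at 77 → 12 nt.
Frame 3: UGG ACC AUU GCG AAU GGU AGU GUA AGC UCU CAC GAA UGC ACG UAC GUA GCA AUU GCG UAC AAU AGA UGA ACC UCU GAC ACA GGA — no AUG→stop ORF.
ORFs ≥ 4 codons: frame 1 16–27 (4 codons), frame 2 2–22 (7 codons), frame 2 38–67 (10 codons), frame 2 68–79 (4 codons). Count = 4.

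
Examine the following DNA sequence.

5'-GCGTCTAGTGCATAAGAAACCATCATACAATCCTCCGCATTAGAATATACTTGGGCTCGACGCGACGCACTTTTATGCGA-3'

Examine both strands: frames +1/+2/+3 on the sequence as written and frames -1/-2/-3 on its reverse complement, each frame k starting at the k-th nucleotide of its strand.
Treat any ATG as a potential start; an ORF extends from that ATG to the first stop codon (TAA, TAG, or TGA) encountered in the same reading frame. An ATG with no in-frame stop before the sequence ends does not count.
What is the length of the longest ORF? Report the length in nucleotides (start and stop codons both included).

18

Reverse complement (5'→3'): TCGCATAAAAGTGCGTCGCGTCGAGCCCAAGTATATTCTAATGCGGAGGATTGTATGATGGTTTCTTATGCACTAGACGC
Frame +1: GCG TCT AGT GCA TAA GAA ACC ATC ATA CAA TCC TCC GCA TTA GAA TAT ACT TGG GCT CGA CGC GAC GCA CTT TTA TGC — no ATG→stop ORF.
Frame +2: CGT CTA GTG CAT AAG AAA CCA TCA TAC AAT CCT CCG CAT TAG AAT ATA CTT GGG CTC GAC GCG ACG CAC TTT TAT GCG — no ATG→stop ORF.
Frame +3: GTC TAG TGC ATA AGA AAC CAT CAT ACA ATC CTC CGC ATT AGA ATA TAC TTG GGC TCG ACG CGA CGC ACT TTT ATG CGA — no ATG→stop ORF.
Frame -1: TCG CAT AAA AGT GCG TCG CGT CGA GCC CAA GTA TAT TCT AAT GCG GAG GAT TGT ATG ATG GTT TCT TAT GCA CTA GAC — no ATG→stop ORF.
Frame -2: CGC ATA AAA GTG CGT CGC GTC GAG CCC AAG TAT ATT CTA ATG CGG AGG ATT GTA TGA TGG TTT CTT ATG CAC TAG ACG — ATG at 41, stop TGA at 56 → 18 nt; ATG at 68, stop TAG at 74 → 9 nt.
Frame -3: GCA TAA AAG TGC GTC GCG TCG AGC CCA AGT ATA TTC TAA TGC GGA GGA TTG TAT GAT GGT TTC TTA TGC ACT AGA CGC — no ATG→stop ORF.
Longest: frame -2, positions 41–58, 18 nt = 6 codons = 5 aa. → 18 nucleotides.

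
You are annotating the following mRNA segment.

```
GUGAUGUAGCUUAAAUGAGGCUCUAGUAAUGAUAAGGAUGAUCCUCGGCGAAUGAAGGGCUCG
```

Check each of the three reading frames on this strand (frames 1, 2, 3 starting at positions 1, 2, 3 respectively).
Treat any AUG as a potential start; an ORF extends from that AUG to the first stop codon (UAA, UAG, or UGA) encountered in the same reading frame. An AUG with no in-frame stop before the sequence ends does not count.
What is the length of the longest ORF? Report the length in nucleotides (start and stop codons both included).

27

Frame 1: GUG AUG UAG CUU AAA UGA GGC UCU AGU AAU GAU AAG GAU GAU CCU CGG CGA AUG AAG GGC UCG — AUG at 4, stop UAG at 7 → 6 nt.
Frame 2: UGA UGU AGC UUA AAU GAG GCU CUA GUA AUG AUA AGG AUG AUC CUC GGC GAA UGA AGG GCU — AUG at 29, stop UGA at 53 → 27 nt; AUG at 38, stop UGA at 53 → 18 nt.
Frame 3: GAU GUA GCU UAA AUG AGG CUC UAG UAA UGA UAA GGA UGA UCC UCG GCG AAU GAA GGG CUC — AUG at 15, stop UAG at 24 → 12 nt.
Longest: frame 2, positions 29–55, 27 nt = 9 codons = 8 aa. → 27 nucleotides.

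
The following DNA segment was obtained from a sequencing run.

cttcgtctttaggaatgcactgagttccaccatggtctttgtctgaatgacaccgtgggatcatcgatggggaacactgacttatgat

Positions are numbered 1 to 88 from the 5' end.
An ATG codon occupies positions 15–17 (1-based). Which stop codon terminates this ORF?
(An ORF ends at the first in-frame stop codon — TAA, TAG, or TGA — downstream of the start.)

Codons from position 15: ATG (15–17), CAC (18–20), TGA (21–23).
The first in-frame stop codon is TGA.

TGA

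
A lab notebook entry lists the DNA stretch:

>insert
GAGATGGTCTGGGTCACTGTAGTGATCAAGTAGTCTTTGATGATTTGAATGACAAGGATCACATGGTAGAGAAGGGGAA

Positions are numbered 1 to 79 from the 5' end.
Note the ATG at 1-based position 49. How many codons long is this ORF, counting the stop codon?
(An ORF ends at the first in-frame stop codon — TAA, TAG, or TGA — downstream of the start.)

7

Codons from position 49: ATG (49–51), ACA (52–54), AGG (55–57), ATC (58–60), ACA (61–63), TGG (64–66), TAG (67–69).
TAG is the first in-frame stop; that's 7 codons including the stop.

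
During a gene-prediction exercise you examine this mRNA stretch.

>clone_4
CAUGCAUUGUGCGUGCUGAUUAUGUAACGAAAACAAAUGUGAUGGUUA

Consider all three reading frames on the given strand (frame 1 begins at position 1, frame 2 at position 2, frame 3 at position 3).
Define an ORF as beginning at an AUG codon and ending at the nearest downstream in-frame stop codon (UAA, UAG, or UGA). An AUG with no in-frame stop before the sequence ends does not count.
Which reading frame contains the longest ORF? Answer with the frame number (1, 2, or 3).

2

Frame 1: CAU GCA UUG UGC GUG CUG AUU AUG UAA CGA AAA CAA AUG UGA UGG UUA — AUG at 22, stop UAA at 25 → 6 nt; AUG at 37, stop UGA at 40 → 6 nt.
Frame 2: AUG CAU UGU GCG UGC UGA UUA UGU AAC GAA AAC AAA UGU GAU GGU — AUG at 2, stop UGA at 17 → 18 nt.
Frame 3: UGC AUU GUG CGU GCU GAU UAU GUA ACG AAA ACA AAU GUG AUG GUU — no AUG→stop ORF.
Longest ORF is 18 nt in frame 2 (positions 2–19).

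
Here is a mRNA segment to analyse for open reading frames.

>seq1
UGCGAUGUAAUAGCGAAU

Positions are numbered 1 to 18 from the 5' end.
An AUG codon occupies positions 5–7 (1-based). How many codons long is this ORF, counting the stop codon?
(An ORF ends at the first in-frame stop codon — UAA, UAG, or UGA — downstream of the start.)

2

Codons from position 5: AUG (5–7), UAA (8–10).
UAA is the first in-frame stop; that's 2 codons including the stop.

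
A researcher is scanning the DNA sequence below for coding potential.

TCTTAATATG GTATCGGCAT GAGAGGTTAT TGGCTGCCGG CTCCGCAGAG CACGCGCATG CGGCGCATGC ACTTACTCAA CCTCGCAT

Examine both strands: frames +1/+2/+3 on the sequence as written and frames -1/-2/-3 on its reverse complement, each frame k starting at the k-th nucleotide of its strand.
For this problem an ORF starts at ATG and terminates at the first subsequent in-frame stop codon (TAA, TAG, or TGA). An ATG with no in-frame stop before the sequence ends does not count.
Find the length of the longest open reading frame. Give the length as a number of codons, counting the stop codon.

Reverse complement (5'→3'): ATGCGAGGTTGAGTAAGTGCATGCGCCGCATGCGCGTGCTCTGCGGAGCCGGCAGCCAATAACCTCTCATGCCGATACCATATTAAGA
Frame +1: TCT TAA TAT GGT ATC GGC ATG AGA GGT TAT TGG CTG CCG GCT CCG CAG AGC ACG CGC ATG CGG CGC ATG CAC TTA CTC AAC CTC GCA — no ATG→stop ORF.
Frame +2: CTT AAT ATG GTA TCG GCA TGA GAG GTT ATT GGC TGC CGG CTC CGC AGA GCA CGC GCA TGC GGC GCA TGC ACT TAC TCA ACC TCG CAT — ATG at 8, stop TGA at 20 → 15 nt.
Frame +3: TTA ATA TGG TAT CGG CAT GAG AGG TTA TTG GCT GCC GGC TCC GCA GAG CAC GCG CAT GCG GCG CAT GCA CTT ACT CAA CCT CGC — no ATG→stop ORF.
Frame -1: ATG CGA GGT TGA GTA AGT GCA TGC GCC GCA TGC GCG TGC TCT GCG GAG CCG GCA GCC AAT AAC CTC TCA TGC CGA TAC CAT ATT AAG — ATG at 1, stop TGA at 10 → 12 nt.
Frame -2: TGC GAG GTT GAG TAA GTG CAT GCG CCG CAT GCG CGT GCT CTG CGG AGC CGG CAG CCA ATA ACC TCT CAT GCC GAT ACC ATA TTA AGA — no ATG→stop ORF.
Frame -3: GCG AGG TTG AGT AAG TGC ATG CGC CGC ATG CGC GTG CTC TGC GGA GCC GGC AGC CAA TAA CCT CTC ATG CCG ATA CCA TAT TAA — ATG at 21, stop TAA at 60 → 42 nt; ATG at 30, stop TAA at 60 → 33 nt; ATG at 69, stop TAA at 84 → 18 nt.
Longest: frame -3, positions 21–62, 42 nt = 14 codons = 13 aa. → 14 codons.

14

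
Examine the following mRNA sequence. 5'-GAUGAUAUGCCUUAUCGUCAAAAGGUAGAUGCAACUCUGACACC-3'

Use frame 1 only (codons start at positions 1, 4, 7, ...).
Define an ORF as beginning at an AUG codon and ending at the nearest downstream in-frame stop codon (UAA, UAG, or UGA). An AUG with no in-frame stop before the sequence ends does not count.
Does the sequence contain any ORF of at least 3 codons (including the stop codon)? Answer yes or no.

no

Frame 1: GAU GAU AUG CCU UAU CGU CAA AAG GUA GAU GCA ACU CUG ACA — no AUG→stop ORF.
Largest ORF found is 0 codons < 3, so no.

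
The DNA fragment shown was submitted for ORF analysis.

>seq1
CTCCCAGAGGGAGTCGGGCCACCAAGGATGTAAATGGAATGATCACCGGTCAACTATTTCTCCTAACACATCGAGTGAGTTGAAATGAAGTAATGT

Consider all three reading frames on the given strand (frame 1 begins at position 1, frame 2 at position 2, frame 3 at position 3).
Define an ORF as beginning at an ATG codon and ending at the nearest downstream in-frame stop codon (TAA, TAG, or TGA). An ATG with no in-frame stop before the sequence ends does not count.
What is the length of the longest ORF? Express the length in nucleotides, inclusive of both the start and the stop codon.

Frame 1: CTC CCA GAG GGA GTC GGG CCA CCA AGG ATG TAA ATG GAA TGA TCA CCG GTC AAC TAT TTC TCC TAA CAC ATC GAG TGA GTT GAA ATG AAG TAA TGT — ATG at 28, stop TAA at 31 → 6 nt; ATG at 34, stop TGA at 40 → 9 nt; ATG at 85, stop TAA at 91 → 9 nt.
Frame 2: TCC CAG AGG GAG TCG GGC CAC CAA GGA TGT AAA TGG AAT GAT CAC CGG TCA ACT ATT TCT CCT AAC ACA TCG AGT GAG TTG AAA TGA AGT AAT — no ATG→stop ORF.
Frame 3: CCC AGA GGG AGT CGG GCC ACC AAG GAT GTA AAT GGA ATG ATC ACC GGT CAA CTA TTT CTC CTA ACA CAT CGA GTG AGT TGA AAT GAA GTA ATG — ATG at 39, stop TGA at 81 → 45 nt.
Longest: frame 3, positions 39–83, 45 nt = 15 codons = 14 aa. → 45 nucleotides.

45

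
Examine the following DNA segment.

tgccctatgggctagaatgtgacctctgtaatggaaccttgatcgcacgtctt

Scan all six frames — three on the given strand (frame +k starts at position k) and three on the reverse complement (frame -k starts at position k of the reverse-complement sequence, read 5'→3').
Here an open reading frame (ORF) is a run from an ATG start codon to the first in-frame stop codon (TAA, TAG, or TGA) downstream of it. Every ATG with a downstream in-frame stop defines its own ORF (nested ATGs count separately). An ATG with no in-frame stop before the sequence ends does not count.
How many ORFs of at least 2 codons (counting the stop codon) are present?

Reverse complement (5'→3'): AAGACGTGCGATCAAGGTTCCATTACAGAGGTCACATTCTAGCCCATAGGGCA
Frame +1: TGC CCT ATG GGC TAG AAT GTG ACC TCT GTA ATG GAA CCT TGA TCG CAC GTC — ATG at 7, stop TAG at 13 → 9 nt; ATG at 31, stop TGA at 40 → 12 nt.
Frame +2: GCC CTA TGG GCT AGA ATG TGA CCT CTG TAA TGG AAC CTT GAT CGC ACG TCT — ATG at 17, stop TGA at 20 → 6 nt.
Frame +3: CCC TAT GGG CTA GAA TGT GAC CTC TGT AAT GGA ACC TTG ATC GCA CGT CTT — no ATG→stop ORF.
Frame -1: AAG ACG TGC GAT CAA GGT TCC ATT ACA GAG GTC ACA TTC TAG CCC ATA GGG — no ATG→stop ORF.
Frame -2: AGA CGT GCG ATC AAG GTT CCA TTA CAG AGG TCA CAT TCT AGC CCA TAG GGC — no ATG→stop ORF.
Frame -3: GAC GTG CGA TCA AGG TTC CAT TAC AGA GGT CAC ATT CTA GCC CAT AGG GCA — no ATG→stop ORF.
ORFs ≥ 2 codons: frame +1 7–15 (3 codons), frame +1 31–42 (4 codons), frame +2 17–22 (2 codons). Count = 3.

3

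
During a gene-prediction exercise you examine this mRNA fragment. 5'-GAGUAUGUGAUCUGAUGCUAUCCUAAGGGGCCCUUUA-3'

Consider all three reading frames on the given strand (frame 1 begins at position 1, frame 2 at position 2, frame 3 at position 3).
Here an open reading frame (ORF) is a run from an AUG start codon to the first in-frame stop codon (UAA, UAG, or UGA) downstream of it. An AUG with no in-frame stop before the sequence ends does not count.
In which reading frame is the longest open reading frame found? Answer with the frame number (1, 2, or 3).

3

Frame 1: GAG UAU GUG AUC UGA UGC UAU CCU AAG GGG CCC UUU — no AUG→stop ORF.
Frame 2: AGU AUG UGA UCU GAU GCU AUC CUA AGG GGC CCU UUA — AUG at 5, stop UGA at 8 → 6 nt.
Frame 3: GUA UGU GAU CUG AUG CUA UCC UAA GGG GCC CUU — AUG at 15, stop UAA at 24 → 12 nt.
Longest ORF is 12 nt in frame 3 (positions 15–26).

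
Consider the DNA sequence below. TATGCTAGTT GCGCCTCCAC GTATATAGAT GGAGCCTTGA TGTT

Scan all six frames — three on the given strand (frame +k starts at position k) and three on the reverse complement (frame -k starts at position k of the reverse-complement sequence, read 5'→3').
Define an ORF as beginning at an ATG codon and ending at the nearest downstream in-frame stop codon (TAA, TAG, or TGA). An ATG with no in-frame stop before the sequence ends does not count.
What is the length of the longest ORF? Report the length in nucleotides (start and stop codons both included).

Reverse complement (5'→3'): AACATCAAGGCTCCATCTATATACGTGGAGGCGCAACTAGCATA
Frame +1: TAT GCT AGT TGC GCC TCC ACG TAT ATA GAT GGA GCC TTG ATG — no ATG→stop ORF.
Frame +2: ATG CTA GTT GCG CCT CCA CGT ATA TAG ATG GAG CCT TGA TGT — ATG at 2, stop TAG at 26 → 27 nt; ATG at 29, stop TGA at 38 → 12 nt.
Frame +3: TGC TAG TTG CGC CTC CAC GTA TAT AGA TGG AGC CTT GAT GTT — no ATG→stop ORF.
Frame -1: AAC ATC AAG GCT CCA TCT ATA TAC GTG GAG GCG CAA CTA GCA — no ATG→stop ORF.
Frame -2: ACA TCA AGG CTC CAT CTA TAT ACG TGG AGG CGC AAC TAG CAT — no ATG→stop ORF.
Frame -3: CAT CAA GGC TCC ATC TAT ATA CGT GGA GGC GCA ACT AGC ATA — no ATG→stop ORF.
Longest: frame +2, positions 2–28, 27 nt = 9 codons = 8 aa. → 27 nucleotides.

27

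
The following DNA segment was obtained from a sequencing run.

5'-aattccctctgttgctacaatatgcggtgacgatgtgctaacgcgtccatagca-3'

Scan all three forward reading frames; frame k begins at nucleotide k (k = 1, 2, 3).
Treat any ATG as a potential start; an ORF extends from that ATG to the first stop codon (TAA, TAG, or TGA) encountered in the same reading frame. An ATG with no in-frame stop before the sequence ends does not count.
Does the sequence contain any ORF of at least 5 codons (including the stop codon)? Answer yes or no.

Frame 1: AAT TCC CTC TGT TGC TAC AAT ATG CGG TGA CGA TGT GCT AAC GCG TCC ATA GCA — ATG at 22, stop TGA at 28 → 9 nt.
Frame 2: ATT CCC TCT GTT GCT ACA ATA TGC GGT GAC GAT GTG CTA ACG CGT CCA TAG — no ATG→stop ORF.
Frame 3: TTC CCT CTG TTG CTA CAA TAT GCG GTG ACG ATG TGC TAA CGC GTC CAT AGC — ATG at 33, stop TAA at 39 → 9 nt.
Largest ORF found is 3 codons < 5, so no.

no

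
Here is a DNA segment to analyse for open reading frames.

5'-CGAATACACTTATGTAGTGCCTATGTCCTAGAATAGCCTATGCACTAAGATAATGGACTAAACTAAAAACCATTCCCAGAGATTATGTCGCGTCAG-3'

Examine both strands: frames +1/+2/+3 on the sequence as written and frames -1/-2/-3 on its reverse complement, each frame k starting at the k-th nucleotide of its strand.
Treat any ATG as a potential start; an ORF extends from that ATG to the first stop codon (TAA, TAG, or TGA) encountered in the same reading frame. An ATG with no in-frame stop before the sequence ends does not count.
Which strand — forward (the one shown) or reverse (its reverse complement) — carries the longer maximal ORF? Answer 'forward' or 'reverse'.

reverse

Reverse complement (5'→3'): CTGACGCGACATAATCTCTGGGAATGGTTTTTAGTTTAGTCCATTATCTTAGTGCATAGGCTATTCTAGGACATAGGCACTACATAAGTGTATTCG
Frame +1: CGA ATA CAC TTA TGT AGT GCC TAT GTC CTA GAA TAG CCT ATG CAC TAA GAT AAT GGA CTA AAC TAA AAA CCA TTC CCA GAG ATT ATG TCG CGT CAG — ATG at 40, stop TAA at 46 → 9 nt.
Frame +2: GAA TAC ACT TAT GTA GTG CCT ATG TCC TAG AAT AGC CTA TGC ACT AAG ATA ATG GAC TAA ACT AAA AAC CAT TCC CAG AGA TTA TGT CGC GTC — ATG at 23, stop TAG at 29 → 9 nt; ATG at 53, stop TAA at 59 → 9 nt.
Frame +3: AAT ACA CTT ATG TAG TGC CTA TGT CCT AGA ATA GCC TAT GCA CTA AGA TAA TGG ACT AAA CTA AAA ACC ATT CCC AGA GAT TAT GTC GCG TCA — ATG at 12, stop TAG at 15 → 6 nt.
Frame -1: CTG ACG CGA CAT AAT CTC TGG GAA TGG TTT TTA GTT TAG TCC ATT ATC TTA GTG CAT AGG CTA TTC TAG GAC ATA GGC ACT ACA TAA GTG TAT TCG — no ATG→stop ORF.
Frame -2: TGA CGC GAC ATA ATC TCT GGG AAT GGT TTT TAG TTT AGT CCA TTA TCT TAG TGC ATA GGC TAT TCT AGG ACA TAG GCA CTA CAT AAG TGT ATT — no ATG→stop ORF.
Frame -3: GAC GCG ACA TAA TCT CTG GGA ATG GTT TTT AGT TTA GTC CAT TAT CTT AGT GCA TAG GCT ATT CTA GGA CAT AGG CAC TAC ATA AGT GTA TTC — ATG at 24, stop TAG at 57 → 36 nt.
Forward-strand max 9 nt; reverse-strand max 36 nt. The reverse strand has the longer ORF.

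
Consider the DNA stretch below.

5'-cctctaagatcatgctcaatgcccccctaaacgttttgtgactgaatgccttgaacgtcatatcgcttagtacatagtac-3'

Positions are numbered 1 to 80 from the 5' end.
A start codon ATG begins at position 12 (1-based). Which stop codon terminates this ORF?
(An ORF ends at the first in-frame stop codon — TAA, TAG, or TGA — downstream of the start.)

Codons from position 12: ATG (12–14), CTC (15–17), AAT (18–20), GCC (21–23), CCC (24–26), CTA (27–29), AAC (30–32), GTT (33–35), TTG (36–38), TGA (39–41).
The first in-frame stop codon is TGA.

TGA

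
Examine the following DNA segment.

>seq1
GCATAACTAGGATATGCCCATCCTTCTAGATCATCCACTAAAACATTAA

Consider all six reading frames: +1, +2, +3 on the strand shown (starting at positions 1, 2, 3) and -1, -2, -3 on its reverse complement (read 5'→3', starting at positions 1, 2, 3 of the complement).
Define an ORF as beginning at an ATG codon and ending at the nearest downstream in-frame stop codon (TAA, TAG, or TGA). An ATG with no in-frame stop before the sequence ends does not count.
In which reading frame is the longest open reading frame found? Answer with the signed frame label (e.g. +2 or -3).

Reverse complement (5'→3'): TTAATGTTTTAGTGGATGATCTAGAAGGATGGGCATATCCTAGTTATGC
Frame +1: GCA TAA CTA GGA TAT GCC CAT CCT TCT AGA TCA TCC ACT AAA ACA TTA — no ATG→stop ORF.
Frame +2: CAT AAC TAG GAT ATG CCC ATC CTT CTA GAT CAT CCA CTA AAA CAT TAA — ATG at 14, stop TAA at 47 → 36 nt.
Frame +3: ATA ACT AGG ATA TGC CCA TCC TTC TAG ATC ATC CAC TAA AAC ATT — no ATG→stop ORF.
Frame -1: TTA ATG TTT TAG TGG ATG ATC TAG AAG GAT GGG CAT ATC CTA GTT ATG — ATG at 4, stop TAG at 10 → 9 nt; ATG at 16, stop TAG at 22 → 9 nt.
Frame -2: TAA TGT TTT AGT GGA TGA TCT AGA AGG ATG GGC ATA TCC TAG TTA TGC — ATG at 29, stop TAG at 41 → 15 nt.
Frame -3: AAT GTT TTA GTG GAT GAT CTA GAA GGA TGG GCA TAT CCT AGT TAT — no ATG→stop ORF.
Longest ORF is 36 nt in frame +2 (positions 14–49).

+2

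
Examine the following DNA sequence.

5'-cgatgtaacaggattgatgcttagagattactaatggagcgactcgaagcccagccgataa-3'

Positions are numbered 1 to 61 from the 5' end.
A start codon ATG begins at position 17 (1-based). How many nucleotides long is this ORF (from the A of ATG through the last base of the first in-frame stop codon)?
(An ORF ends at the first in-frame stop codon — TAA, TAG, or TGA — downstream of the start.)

18

Codons from position 17: ATG (17–19), CTT (20–22), AGA (23–25), GAT (26–28), TAC (29–31), TAA (32–34).
TAA is the first in-frame stop; ORF spans 17–34, 18 nucleotides.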